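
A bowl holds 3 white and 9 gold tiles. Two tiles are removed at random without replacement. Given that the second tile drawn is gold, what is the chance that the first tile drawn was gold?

P(first=gold and the second tile drawn is gold) = (9/12)·(8/11) = 6/11.
P(the second tile drawn is gold) = Σ over first color = 9/44 + 6/11 = 3/4.
By Bayes, P(first=gold | the second tile drawn is gold) = 6/11 / 3/4 = 8/11 ≈ 0.7273.

8/11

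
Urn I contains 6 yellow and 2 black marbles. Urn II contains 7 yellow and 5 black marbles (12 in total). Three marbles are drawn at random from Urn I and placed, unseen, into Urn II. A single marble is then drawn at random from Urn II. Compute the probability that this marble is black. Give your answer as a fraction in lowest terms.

23/60

Condition on how many of the transferred marbles are black (from Urn I: 2 black of 8; then Urn II has 15 total).
  0 black: C(2,0)C(6,3)/C(8,3) = 5/14; then P = 5/15
  1 black: C(2,1)C(6,2)/C(8,3) = 15/28; then P = 6/15
  2 black: C(2,2)C(6,1)/C(8,3) = 3/28; then P = 7/15
P(black from Urn II) = 23/60 ≈ 0.3833.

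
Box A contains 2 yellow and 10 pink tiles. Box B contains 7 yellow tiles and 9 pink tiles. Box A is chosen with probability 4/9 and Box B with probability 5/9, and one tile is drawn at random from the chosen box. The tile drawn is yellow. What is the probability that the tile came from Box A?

32/137

P(yellow | Box A) = 1/6; P(yellow | Box B) = 7/16.
P(yellow) = 4/9·1/6 + 5/9·7/16 = 137/432.
By Bayes' rule, P(Box A | yellow) = 2/27 / 137/432 = 32/137 ≈ 0.2336.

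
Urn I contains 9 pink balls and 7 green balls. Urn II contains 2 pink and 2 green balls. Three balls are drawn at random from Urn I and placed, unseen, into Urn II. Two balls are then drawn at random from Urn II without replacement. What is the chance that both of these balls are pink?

Condition on how many of the transferred balls are pink (from Urn I: 9 pink of 16; then Urn II has 7 total).
  0 pink: C(9,0)C(7,3)/C(16,3) = 1/16; then P = C(2,2)/C(7,2) = 1/21
  1 pink: C(9,1)C(7,2)/C(16,3) = 27/80; then P = C(3,2)/C(7,2) = 1/7
  2 pink: C(9,2)C(7,1)/C(16,3) = 9/20; then P = C(4,2)/C(7,2) = 2/7
  3 pink: C(9,3)C(7,0)/C(16,3) = 3/20; then P = C(5,2)/C(7,2) = 10/21
P(both pink) = 211/840 ≈ 0.2512.

211/840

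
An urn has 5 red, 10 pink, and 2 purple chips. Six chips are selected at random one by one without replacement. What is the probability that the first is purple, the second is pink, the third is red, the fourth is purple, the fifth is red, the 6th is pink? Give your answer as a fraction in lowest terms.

Multiply the conditional probability of each draw in order, without replacement, so each draw removes one from its color and from the total.
P = (2/17) · (10/16) · (5/15) · (1/14) · (4/13) · (9/12) = 5/12376 ≈ 0.0004.

5/12376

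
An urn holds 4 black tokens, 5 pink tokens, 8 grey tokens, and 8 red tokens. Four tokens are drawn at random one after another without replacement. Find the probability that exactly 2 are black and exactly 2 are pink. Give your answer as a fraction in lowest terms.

Unordered draws without replacement: count favorable combinations over C(25,4).
Favorable = C(4,2) · C(5,2) · C(8,0) · C(8,0) = 60; total = C(25,4) = 12650.
P = 60/12650 = 6/1265 ≈ 0.0047.

6/1265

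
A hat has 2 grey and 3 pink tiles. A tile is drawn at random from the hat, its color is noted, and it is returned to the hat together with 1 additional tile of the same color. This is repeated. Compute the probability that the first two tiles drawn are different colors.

2/5

Either grey then pink, or pink then grey; after the first draw the total is 6.
P = (2/5)·(3/6) + (3/5)·(2/6) = 2/5 ≈ 0.4000.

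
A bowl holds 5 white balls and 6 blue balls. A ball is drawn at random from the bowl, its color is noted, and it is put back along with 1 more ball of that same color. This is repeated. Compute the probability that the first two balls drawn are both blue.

7/22

After a blue draw the bowl holds 7 blue out of 12.
P = (6/11)·(7/12) = 7/22 ≈ 0.3182.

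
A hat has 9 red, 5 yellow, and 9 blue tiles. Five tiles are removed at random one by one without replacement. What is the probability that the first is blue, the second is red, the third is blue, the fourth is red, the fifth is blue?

216/24035

Multiply the conditional probability of each draw in order, without replacement, so each draw removes one from its color and from the total.
P = (9/23) · (9/22) · (8/21) · (8/20) · (7/19) = 216/24035 ≈ 0.0090.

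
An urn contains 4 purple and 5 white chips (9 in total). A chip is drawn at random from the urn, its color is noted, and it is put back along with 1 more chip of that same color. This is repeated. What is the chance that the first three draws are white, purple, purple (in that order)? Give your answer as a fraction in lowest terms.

10/99

Track the composition after each reinforcement of +1.
P = (5/9) · (4/10) · (5/11) = 10/99 ≈ 0.1010.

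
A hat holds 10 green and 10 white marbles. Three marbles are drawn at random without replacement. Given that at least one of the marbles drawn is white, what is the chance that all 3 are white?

P(all 3 white) = C(10,3)/C(20,3) = 2/19; P(at least one white) = 1 − C(10,3)/C(20,3) = 17/19.
Since 'all 3 white' ⊆ 'at least one white', P(all 3 | at least one) = 2/19 / 17/19 = 2/17 ≈ 0.1176.

2/17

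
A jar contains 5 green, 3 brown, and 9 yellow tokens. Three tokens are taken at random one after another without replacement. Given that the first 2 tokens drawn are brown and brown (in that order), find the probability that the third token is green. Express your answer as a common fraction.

After removing 2 brown, the jar has 5 green out of 15 remaining.
P(third is green | given) = 5/15 = 1/3 ≈ 0.3333.

1/3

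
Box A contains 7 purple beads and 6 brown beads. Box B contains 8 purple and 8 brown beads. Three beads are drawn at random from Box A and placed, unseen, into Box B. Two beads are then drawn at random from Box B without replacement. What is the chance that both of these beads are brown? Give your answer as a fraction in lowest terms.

Condition on how many of the transferred beads are brown (from Box A: 6 brown of 13; then Box B has 19 total).
  0 brown: C(6,0)C(7,3)/C(13,3) = 35/286; then P = C(8,2)/C(19,2) = 28/171
  1 brown: C(6,1)C(7,2)/C(13,3) = 63/143; then P = C(9,2)/C(19,2) = 4/19
  2 brown: C(6,2)C(7,1)/C(13,3) = 105/286; then P = C(10,2)/C(19,2) = 5/19
  3 brown: C(6,3)C(7,0)/C(13,3) = 10/143; then P = C(11,2)/C(19,2) = 55/171
P(both brown) = 1031/4446 ≈ 0.2319.

1031/4446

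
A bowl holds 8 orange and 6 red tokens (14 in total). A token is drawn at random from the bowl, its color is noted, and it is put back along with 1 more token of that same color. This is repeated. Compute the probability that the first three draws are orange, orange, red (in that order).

9/70

Track the composition after each reinforcement of +1.
P = (8/14) · (9/15) · (6/16) = 9/70 ≈ 0.1286.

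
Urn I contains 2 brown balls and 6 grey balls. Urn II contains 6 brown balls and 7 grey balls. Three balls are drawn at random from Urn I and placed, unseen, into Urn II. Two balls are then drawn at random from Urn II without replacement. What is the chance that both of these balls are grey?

179/560

Condition on how many of the transferred balls are grey (from Urn I: 6 grey of 8; then Urn II has 16 total).
  1 grey: C(6,1)C(2,2)/C(8,3) = 3/28; then P = C(8,2)/C(16,2) = 7/30
  2 grey: C(6,2)C(2,1)/C(8,3) = 15/28; then P = C(9,2)/C(16,2) = 3/10
  3 grey: C(6,3)C(2,0)/C(8,3) = 5/14; then P = C(10,2)/C(16,2) = 3/8
P(both grey) = 179/560 ≈ 0.3196.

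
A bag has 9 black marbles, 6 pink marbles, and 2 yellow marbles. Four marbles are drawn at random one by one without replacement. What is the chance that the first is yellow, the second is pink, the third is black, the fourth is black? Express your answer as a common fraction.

Multiply the conditional probability of each draw in order, without replacement, so each draw removes one from its color and from the total.
P = (2/17) · (6/16) · (9/15) · (8/14) = 9/595 ≈ 0.0151.

9/595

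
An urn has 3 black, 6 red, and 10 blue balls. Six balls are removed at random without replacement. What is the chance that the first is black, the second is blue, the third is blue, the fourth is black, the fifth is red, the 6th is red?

Multiply the conditional probability of each draw in order, without replacement, so each draw removes one from its color and from the total.
P = (3/19) · (10/18) · (9/17) · (2/16) · (6/15) · (5/14) = 15/18088 ≈ 0.0008.

15/18088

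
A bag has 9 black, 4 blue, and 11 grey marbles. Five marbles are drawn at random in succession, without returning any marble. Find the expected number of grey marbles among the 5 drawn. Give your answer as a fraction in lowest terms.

55/24

By linearity of expectation, E[X] = Σ P(draw i is grey); by symmetry each draw (even without replacement) has P(grey) = 11/24.
E[X] = 5 · 11/24 = 55/24 ≈ 2.2917.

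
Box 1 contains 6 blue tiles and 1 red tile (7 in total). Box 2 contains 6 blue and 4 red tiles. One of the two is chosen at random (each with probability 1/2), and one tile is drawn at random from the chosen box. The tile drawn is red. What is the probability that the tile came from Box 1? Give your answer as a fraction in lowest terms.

P(red | Box 1) = 1/7; P(red | Box 2) = 2/5.
P(red) = 1/2·1/7 + 1/2·2/5 = 19/70.
By Bayes' rule, P(Box 1 | red) = 1/14 / 19/70 = 5/19 ≈ 0.2632.

5/19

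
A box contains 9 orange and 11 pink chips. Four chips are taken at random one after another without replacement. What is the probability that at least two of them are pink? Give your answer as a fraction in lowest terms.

Sum the hypergeometric tail for j = 2,…,4 pink chips.
Favorable = C(11,2)·C(9,2) + C(11,3)·C(9,1) + C(11,4)·C(9,0) = 3795; total = C(20,4) = 4845.
P = 3795/4845 = 253/323 ≈ 0.7833.

253/323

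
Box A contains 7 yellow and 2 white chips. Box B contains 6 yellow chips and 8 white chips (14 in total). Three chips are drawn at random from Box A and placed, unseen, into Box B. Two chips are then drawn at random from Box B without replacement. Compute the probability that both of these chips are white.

Condition on how many of the transferred chips are white (from Box A: 2 white of 9; then Box B has 17 total).
  0 white: C(2,0)C(7,3)/C(9,3) = 5/12; then P = C(8,2)/C(17,2) = 7/34
  1 white: C(2,1)C(7,2)/C(9,3) = 1/2; then P = C(9,2)/C(17,2) = 9/34
  2 white: C(2,2)C(7,1)/C(9,3) = 1/12; then P = C(10,2)/C(17,2) = 45/136
P(both white) = 401/1632 ≈ 0.2457.

401/1632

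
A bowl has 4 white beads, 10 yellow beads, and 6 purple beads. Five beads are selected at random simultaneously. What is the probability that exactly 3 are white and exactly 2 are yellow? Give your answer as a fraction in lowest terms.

15/1292

Unordered draws without replacement: count favorable combinations over C(20,5).
Favorable = C(4,3) · C(10,2) · C(6,0) = 180; total = C(20,5) = 15504.
P = 180/15504 = 15/1292 ≈ 0.0116.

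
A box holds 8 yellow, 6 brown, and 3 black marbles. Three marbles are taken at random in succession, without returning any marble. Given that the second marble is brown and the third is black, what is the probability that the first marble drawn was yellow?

P(first=yellow and the second marble is brown and the third is black) = (8/17)·(6/16)·(3/15) = 3/85.
P(E) = Σ over first color = 3/85 + 3/136 + 3/340 = 9/136.
By Bayes, P(first=yellow | E) = 3/85 / 9/136 = 8/15 ≈ 0.5333.

8/15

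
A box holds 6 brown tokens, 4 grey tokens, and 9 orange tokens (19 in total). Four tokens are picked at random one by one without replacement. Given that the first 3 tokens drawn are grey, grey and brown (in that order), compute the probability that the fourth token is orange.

After removing 1 brown, 2 grey, the box has 9 orange out of 16 remaining.
P(fourth is orange | given) = 9/16 ≈ 0.5625.

9/16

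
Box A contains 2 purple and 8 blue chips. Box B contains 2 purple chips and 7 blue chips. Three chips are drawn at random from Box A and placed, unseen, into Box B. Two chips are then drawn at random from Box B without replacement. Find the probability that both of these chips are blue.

119/198

Condition on how many of the transferred chips are blue (from Box A: 8 blue of 10; then Box B has 12 total).
  1 blue: C(8,1)C(2,2)/C(10,3) = 1/15; then P = C(8,2)/C(12,2) = 14/33
  2 blue: C(8,2)C(2,1)/C(10,3) = 7/15; then P = C(9,2)/C(12,2) = 6/11
  3 blue: C(8,3)C(2,0)/C(10,3) = 7/15; then P = C(10,2)/C(12,2) = 15/22
P(both blue) = 119/198 ≈ 0.6010.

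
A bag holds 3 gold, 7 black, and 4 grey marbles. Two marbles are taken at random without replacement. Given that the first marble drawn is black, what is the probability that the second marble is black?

6/13

After removing 1 black, the bag has 6 black out of 13 remaining.
P(second is black | given) = 6/13 ≈ 0.4615.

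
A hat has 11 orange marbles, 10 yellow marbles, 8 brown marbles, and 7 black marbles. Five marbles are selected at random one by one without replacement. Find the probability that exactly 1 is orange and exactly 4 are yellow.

5/816

Unordered draws without replacement: count favorable combinations over C(36,5).
Favorable = C(11,1) · C(10,4) · C(8,0) · C(7,0) = 2310; total = C(36,5) = 376992.
P = 2310/376992 = 5/816 ≈ 0.0061.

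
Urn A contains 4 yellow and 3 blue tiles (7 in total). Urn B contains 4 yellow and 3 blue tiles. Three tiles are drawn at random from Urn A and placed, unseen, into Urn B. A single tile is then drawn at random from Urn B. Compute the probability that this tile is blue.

3/7

Condition on how many of the transferred tiles are blue (from Urn A: 3 blue of 7; then Urn B has 10 total).
  0 blue: C(3,0)C(4,3)/C(7,3) = 4/35; then P = 3/10
  1 blue: C(3,1)C(4,2)/C(7,3) = 18/35; then P = 4/10
  2 blue: C(3,2)C(4,1)/C(7,3) = 12/35; then P = 5/10
  3 blue: C(3,3)C(4,0)/C(7,3) = 1/35; then P = 6/10
P(blue from Urn B) = 3/7 ≈ 0.4286.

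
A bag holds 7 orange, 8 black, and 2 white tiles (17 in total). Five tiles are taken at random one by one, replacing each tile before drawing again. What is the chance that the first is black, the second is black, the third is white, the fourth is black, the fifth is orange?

Multiply the conditional probability of each draw in order, with replacement (the composition resets each draw).
P = (8/17) · (8/17) · (2/17) · (8/17) · (7/17) = 7168/1419857 ≈ 0.0050.

7168/1419857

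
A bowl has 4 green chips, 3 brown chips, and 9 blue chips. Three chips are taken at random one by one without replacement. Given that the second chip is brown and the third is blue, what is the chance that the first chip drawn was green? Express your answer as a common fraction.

P(first=green and the second chip is brown and the third is blue) = (4/16)·(3/15)·(9/14) = 9/280.
P(E) = Σ over first color = 9/280 + 9/560 + 9/140 = 9/80.
By Bayes, P(first=green | E) = 9/280 / 9/80 = 2/7 ≈ 0.2857.

2/7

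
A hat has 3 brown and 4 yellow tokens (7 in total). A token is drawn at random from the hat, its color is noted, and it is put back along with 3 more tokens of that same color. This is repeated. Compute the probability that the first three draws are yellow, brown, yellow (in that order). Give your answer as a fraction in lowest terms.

Track the composition after each reinforcement of +3.
P = (4/7) · (3/10) · (7/13) = 6/65 ≈ 0.0923.

6/65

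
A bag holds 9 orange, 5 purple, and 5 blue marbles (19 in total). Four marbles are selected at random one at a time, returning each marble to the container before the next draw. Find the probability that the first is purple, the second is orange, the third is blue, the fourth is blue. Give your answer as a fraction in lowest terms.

Multiply the conditional probability of each draw in order, with replacement (the composition resets each draw).
P = (5/19) · (9/19) · (5/19) · (5/19) = 1125/130321 ≈ 0.0086.

1125/130321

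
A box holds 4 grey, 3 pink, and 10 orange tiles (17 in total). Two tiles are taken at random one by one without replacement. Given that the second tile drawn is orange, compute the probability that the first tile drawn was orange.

9/16

P(first=orange and the second tile drawn is orange) = (10/17)·(9/16) = 45/136.
P(the second tile drawn is orange) = Σ over first color = 5/34 + 15/136 + 45/136 = 10/17.
By Bayes, P(first=orange | the second tile drawn is orange) = 45/136 / 10/17 = 9/16 ≈ 0.5625.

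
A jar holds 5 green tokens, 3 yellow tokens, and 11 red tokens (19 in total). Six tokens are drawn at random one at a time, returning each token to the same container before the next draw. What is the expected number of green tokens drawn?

30/19

By linearity of expectation, E[X] = Σ P(draw i is green); each independent draw has P(green) = 5/19.
E[X] = 6 · 5/19 = 30/19 ≈ 1.5789.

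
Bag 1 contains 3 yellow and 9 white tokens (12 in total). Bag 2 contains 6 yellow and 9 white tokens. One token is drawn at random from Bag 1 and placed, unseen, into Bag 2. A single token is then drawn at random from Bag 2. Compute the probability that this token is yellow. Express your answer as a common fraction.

Condition on how many of the transferred tokens are yellow (from Bag 1: 3 yellow of 12; then Bag 2 has 16 total).
  0 yellow: C(3,0)C(9,1)/C(12,1) = 3/4; then P = 6/16
  1 yellow: C(3,1)C(9,0)/C(12,1) = 1/4; then P = 7/16
P(yellow from Bag 2) = 25/64 ≈ 0.3906.

25/64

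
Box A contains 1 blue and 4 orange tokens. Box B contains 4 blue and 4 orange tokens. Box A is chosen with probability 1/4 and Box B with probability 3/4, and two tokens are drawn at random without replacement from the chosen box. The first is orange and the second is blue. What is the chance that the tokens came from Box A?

P(E | Box A) = 1/5; P(E | Box B) = 2/7.
P(E) = 1/4·1/5 + 3/4·2/7 = 37/140.
By Bayes' rule, P(Box A | E) = 1/20 / 37/140 = 7/37 ≈ 0.1892.

7/37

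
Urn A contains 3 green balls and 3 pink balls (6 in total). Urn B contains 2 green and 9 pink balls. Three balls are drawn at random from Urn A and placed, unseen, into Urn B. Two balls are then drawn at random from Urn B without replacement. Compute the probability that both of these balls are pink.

501/910

Condition on how many of the transferred balls are pink (from Urn A: 3 pink of 6; then Urn B has 14 total).
  0 pink: C(3,0)C(3,3)/C(6,3) = 1/20; then P = C(9,2)/C(14,2) = 36/91
  1 pink: C(3,1)C(3,2)/C(6,3) = 9/20; then P = C(10,2)/C(14,2) = 45/91
  2 pink: C(3,2)C(3,1)/C(6,3) = 9/20; then P = C(11,2)/C(14,2) = 55/91
  3 pink: C(3,3)C(3,0)/C(6,3) = 1/20; then P = C(12,2)/C(14,2) = 66/91
P(both pink) = 501/910 ≈ 0.5505.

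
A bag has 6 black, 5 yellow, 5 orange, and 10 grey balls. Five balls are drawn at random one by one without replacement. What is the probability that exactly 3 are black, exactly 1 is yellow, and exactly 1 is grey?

50/3289

Unordered draws without replacement: count favorable combinations over C(26,5).
Favorable = C(6,3) · C(5,1) · C(5,0) · C(10,1) = 1000; total = C(26,5) = 65780.
P = 1000/65780 = 50/3289 ≈ 0.0152.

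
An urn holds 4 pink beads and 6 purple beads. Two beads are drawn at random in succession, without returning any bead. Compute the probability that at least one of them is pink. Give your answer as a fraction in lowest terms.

Use the complement: P(at least one pink) = 1 − P(no pink).
P(none) = C(6,2)/C(10,2) = 15/45.
So P = 1 − 15/45 = 2/3 ≈ 0.6667.

2/3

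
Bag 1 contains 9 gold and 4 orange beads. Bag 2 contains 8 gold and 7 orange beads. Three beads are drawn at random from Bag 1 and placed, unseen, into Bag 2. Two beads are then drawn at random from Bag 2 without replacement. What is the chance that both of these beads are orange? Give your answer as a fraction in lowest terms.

40/221

Condition on how many of the transferred beads are orange (from Bag 1: 4 orange of 13; then Bag 2 has 18 total).
  0 orange: C(4,0)C(9,3)/C(13,3) = 42/143; then P = C(7,2)/C(18,2) = 7/51
  1 orange: C(4,1)C(9,2)/C(13,3) = 72/143; then P = C(8,2)/C(18,2) = 28/153
  2 orange: C(4,2)C(9,1)/C(13,3) = 27/143; then P = C(9,2)/C(18,2) = 4/17
  3 orange: C(4,3)C(9,0)/C(13,3) = 2/143; then P = C(10,2)/C(18,2) = 5/17
P(both orange) = 40/221 ≈ 0.1810.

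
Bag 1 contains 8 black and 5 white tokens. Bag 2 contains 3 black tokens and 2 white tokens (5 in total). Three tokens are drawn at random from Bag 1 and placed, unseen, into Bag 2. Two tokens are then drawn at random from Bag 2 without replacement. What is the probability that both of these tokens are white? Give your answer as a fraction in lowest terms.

Condition on how many of the transferred tokens are white (from Bag 1: 5 white of 13; then Bag 2 has 8 total).
  0 white: C(5,0)C(8,3)/C(13,3) = 28/143; then P = C(2,2)/C(8,2) = 1/28
  1 white: C(5,1)C(8,2)/C(13,3) = 70/143; then P = C(3,2)/C(8,2) = 3/28
  2 white: C(5,2)C(8,1)/C(13,3) = 40/143; then P = C(4,2)/C(8,2) = 3/14
  3 white: C(5,3)C(8,0)/C(13,3) = 5/143; then P = C(5,2)/C(8,2) = 5/14
P(both white) = 12/91 ≈ 0.1319.

12/91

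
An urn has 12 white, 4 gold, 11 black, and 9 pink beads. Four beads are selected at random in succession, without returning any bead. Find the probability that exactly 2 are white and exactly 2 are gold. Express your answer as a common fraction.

4/595

Unordered draws without replacement: count favorable combinations over C(36,4).
Favorable = C(12,2) · C(4,2) · C(11,0) · C(9,0) = 396; total = C(36,4) = 58905.
P = 396/58905 = 4/595 ≈ 0.0067.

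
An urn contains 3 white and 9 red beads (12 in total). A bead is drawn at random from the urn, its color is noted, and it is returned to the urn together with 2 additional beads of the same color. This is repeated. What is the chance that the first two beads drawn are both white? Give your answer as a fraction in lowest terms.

5/56

After a white draw the urn holds 5 white out of 14.
P = (3/12)·(5/14) = 5/56 ≈ 0.0893.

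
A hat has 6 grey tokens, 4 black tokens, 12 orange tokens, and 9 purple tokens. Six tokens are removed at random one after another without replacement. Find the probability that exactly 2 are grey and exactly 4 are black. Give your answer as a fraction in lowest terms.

Unordered draws without replacement: count favorable combinations over C(31,6).
Favorable = C(6,2) · C(4,4) · C(12,0) · C(9,0) = 15; total = C(31,6) = 736281.
P = 15/736281 = 5/245427 ≈ 0.0000.

5/245427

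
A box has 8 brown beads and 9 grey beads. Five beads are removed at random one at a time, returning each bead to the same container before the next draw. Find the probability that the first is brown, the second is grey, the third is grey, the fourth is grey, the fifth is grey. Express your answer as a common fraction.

Multiply the conditional probability of each draw in order, with replacement (the composition resets each draw).
P = (8/17) · (9/17) · (9/17) · (9/17) · (9/17) = 52488/1419857 ≈ 0.0370.

52488/1419857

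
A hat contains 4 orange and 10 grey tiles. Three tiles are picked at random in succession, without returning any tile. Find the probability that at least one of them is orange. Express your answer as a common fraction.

Use the complement: P(at least one orange) = 1 − P(no orange).
P(none) = C(10,3)/C(14,3) = 120/364.
So P = 1 − 120/364 = 61/91 ≈ 0.6703.

61/91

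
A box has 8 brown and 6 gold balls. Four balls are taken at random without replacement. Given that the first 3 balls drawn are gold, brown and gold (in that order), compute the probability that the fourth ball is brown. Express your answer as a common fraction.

7/11

After removing 1 brown, 2 gold, the box has 7 brown out of 11 remaining.
P(fourth is brown | given) = 7/11 ≈ 0.6364.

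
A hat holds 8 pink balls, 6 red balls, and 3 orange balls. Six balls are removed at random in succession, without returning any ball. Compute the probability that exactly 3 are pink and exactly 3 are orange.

1/221

Unordered draws without replacement: count favorable combinations over C(17,6).
Favorable = C(8,3) · C(6,0) · C(3,3) = 56; total = C(17,6) = 12376.
P = 56/12376 = 1/221 ≈ 0.0045.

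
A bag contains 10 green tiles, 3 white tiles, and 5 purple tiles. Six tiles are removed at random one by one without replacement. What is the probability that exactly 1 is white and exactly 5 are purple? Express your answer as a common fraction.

1/6188

Unordered draws without replacement: count favorable combinations over C(18,6).
Favorable = C(10,0) · C(3,1) · C(5,5) = 3; total = C(18,6) = 18564.
P = 3/18564 = 1/6188 ≈ 0.0002.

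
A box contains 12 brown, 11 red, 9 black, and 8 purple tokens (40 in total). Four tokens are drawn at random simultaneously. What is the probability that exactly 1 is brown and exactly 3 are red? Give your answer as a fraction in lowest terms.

Unordered draws without replacement: count favorable combinations over C(40,4).
Favorable = C(12,1) · C(11,3) · C(9,0) · C(8,0) = 1980; total = C(40,4) = 91390.
P = 1980/91390 = 198/9139 ≈ 0.0217.

198/9139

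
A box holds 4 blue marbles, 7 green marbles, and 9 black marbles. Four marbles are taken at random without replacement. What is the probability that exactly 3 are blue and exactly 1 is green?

28/4845

Unordered draws without replacement: count favorable combinations over C(20,4).
Favorable = C(4,3) · C(7,1) · C(9,0) = 28; total = C(20,4) = 4845.
P = 28/4845 = 28/4845 ≈ 0.0058.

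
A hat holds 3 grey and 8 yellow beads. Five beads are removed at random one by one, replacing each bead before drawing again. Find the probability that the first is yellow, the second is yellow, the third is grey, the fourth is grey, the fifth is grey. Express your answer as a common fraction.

Multiply the conditional probability of each draw in order, with replacement (the composition resets each draw).
P = (8/11) · (8/11) · (3/11) · (3/11) · (3/11) = 1728/161051 ≈ 0.0107.

1728/161051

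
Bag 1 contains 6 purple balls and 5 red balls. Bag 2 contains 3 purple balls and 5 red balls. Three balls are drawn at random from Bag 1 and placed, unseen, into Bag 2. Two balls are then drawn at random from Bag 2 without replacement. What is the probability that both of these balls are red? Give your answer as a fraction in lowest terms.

191/605

Condition on how many of the transferred balls are red (from Bag 1: 5 red of 11; then Bag 2 has 11 total).
  0 red: C(5,0)C(6,3)/C(11,3) = 4/33; then P = C(5,2)/C(11,2) = 2/11
  1 red: C(5,1)C(6,2)/C(11,3) = 5/11; then P = C(6,2)/C(11,2) = 3/11
  2 red: C(5,2)C(6,1)/C(11,3) = 4/11; then P = C(7,2)/C(11,2) = 21/55
  3 red: C(5,3)C(6,0)/C(11,3) = 2/33; then P = C(8,2)/C(11,2) = 28/55
P(both red) = 191/605 ≈ 0.3157.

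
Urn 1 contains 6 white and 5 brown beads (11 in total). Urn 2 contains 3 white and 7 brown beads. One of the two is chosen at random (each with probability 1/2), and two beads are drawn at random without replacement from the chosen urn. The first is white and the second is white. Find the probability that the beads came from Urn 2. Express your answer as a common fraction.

P(E | Urn 1) = 3/11; P(E | Urn 2) = 1/15.
P(E) = 1/2·3/11 + 1/2·1/15 = 28/165.
By Bayes' rule, P(Urn 2 | E) = 1/30 / 28/165 = 11/56 ≈ 0.1964.

11/56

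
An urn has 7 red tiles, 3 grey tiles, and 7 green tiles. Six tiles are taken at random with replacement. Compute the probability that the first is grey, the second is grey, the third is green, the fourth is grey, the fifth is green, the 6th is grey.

3969/24137569

Multiply the conditional probability of each draw in order, with replacement (the composition resets each draw).
P = (3/17) · (3/17) · (7/17) · (3/17) · (7/17) · (3/17) = 3969/24137569 ≈ 0.0002.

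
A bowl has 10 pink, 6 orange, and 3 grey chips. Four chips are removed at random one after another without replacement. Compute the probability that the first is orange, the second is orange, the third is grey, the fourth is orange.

5/1292

Multiply the conditional probability of each draw in order, without replacement, so each draw removes one from its color and from the total.
P = (6/19) · (5/18) · (3/17) · (4/16) = 5/1292 ≈ 0.0039.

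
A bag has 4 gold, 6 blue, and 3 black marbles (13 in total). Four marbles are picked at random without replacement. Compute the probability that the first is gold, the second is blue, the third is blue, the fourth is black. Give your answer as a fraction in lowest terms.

Multiply the conditional probability of each draw in order, without replacement, so each draw removes one from its color and from the total.
P = (4/13) · (6/12) · (5/11) · (3/10) = 3/143 ≈ 0.0210.

3/143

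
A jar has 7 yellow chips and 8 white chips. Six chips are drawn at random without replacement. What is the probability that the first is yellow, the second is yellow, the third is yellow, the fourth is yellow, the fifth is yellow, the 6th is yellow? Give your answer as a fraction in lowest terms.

Multiply the conditional probability of each draw in order, without replacement, so each draw removes one from its color and from the total.
P = (7/15) · (6/14) · (5/13) · (4/12) · (3/11) · (2/10) = 1/715 ≈ 0.0014.

1/715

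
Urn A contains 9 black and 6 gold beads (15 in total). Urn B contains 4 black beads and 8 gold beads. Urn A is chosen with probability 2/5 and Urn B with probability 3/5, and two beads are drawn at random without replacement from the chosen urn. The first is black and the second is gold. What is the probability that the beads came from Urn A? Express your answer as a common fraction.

P(E | Urn A) = 9/35; P(E | Urn B) = 8/33.
P(E) = 2/5·9/35 + 3/5·8/33 = 478/1925.
By Bayes' rule, P(Urn A | E) = 18/175 / 478/1925 = 99/239 ≈ 0.4142.

99/239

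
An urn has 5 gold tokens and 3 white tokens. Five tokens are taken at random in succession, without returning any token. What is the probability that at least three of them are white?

5/28

Sum the hypergeometric tail for j = 3,…,3 white tokens.
Favorable = C(3,3)·C(5,2) = 10; total = C(8,5) = 56.
P = 10/56 = 5/28 ≈ 0.1786.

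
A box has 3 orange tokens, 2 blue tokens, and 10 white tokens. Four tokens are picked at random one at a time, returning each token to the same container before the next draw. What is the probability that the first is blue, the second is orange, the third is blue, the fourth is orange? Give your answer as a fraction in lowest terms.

Multiply the conditional probability of each draw in order, with replacement (the composition resets each draw).
P = (2/15) · (3/15) · (2/15) · (3/15) = 4/5625 ≈ 0.0007.

4/5625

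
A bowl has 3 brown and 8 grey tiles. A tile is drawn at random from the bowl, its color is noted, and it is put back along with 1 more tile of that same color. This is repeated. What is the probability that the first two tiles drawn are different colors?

4/11

Either brown then grey, or grey then brown; after the first draw the total is 12.
P = (3/11)·(8/12) + (8/11)·(3/12) = 4/11 ≈ 0.3636.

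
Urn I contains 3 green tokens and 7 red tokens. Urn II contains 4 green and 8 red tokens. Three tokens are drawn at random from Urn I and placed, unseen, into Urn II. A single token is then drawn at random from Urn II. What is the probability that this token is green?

49/150

Condition on how many of the transferred tokens are green (from Urn I: 3 green of 10; then Urn II has 15 total).
  0 green: C(3,0)C(7,3)/C(10,3) = 7/24; then P = 4/15
  1 green: C(3,1)C(7,2)/C(10,3) = 21/40; then P = 5/15
  2 green: C(3,2)C(7,1)/C(10,3) = 7/40; then P = 6/15
  3 green: C(3,3)C(7,0)/C(10,3) = 1/120; then P = 7/15
P(green from Urn II) = 49/150 ≈ 0.3267.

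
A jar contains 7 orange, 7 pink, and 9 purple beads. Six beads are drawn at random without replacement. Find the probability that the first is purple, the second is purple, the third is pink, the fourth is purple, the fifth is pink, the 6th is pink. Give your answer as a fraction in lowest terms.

Multiply the conditional probability of each draw in order, without replacement, so each draw removes one from its color and from the total.
P = (9/23) · (8/22) · (7/21) · (7/20) · (6/19) · (5/18) = 7/4807 ≈ 0.0015.

7/4807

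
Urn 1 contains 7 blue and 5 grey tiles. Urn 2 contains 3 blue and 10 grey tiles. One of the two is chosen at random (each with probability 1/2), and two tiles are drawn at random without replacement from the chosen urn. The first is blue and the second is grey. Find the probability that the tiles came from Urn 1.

91/157

P(E | Urn 1) = 35/132; P(E | Urn 2) = 5/26.
P(E) = 1/2·35/132 + 1/2·5/26 = 785/3432.
By Bayes' rule, P(Urn 1 | E) = 35/264 / 785/3432 = 91/157 ≈ 0.5796.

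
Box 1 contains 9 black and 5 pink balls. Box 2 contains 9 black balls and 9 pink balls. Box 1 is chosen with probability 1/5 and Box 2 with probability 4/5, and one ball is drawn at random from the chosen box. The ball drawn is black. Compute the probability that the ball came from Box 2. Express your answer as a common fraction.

28/37

P(black | Box 1) = 9/14; P(black | Box 2) = 1/2.
P(black) = 1/5·9/14 + 4/5·1/2 = 37/70.
By Bayes' rule, P(Box 2 | black) = 2/5 / 37/70 = 28/37 ≈ 0.7568.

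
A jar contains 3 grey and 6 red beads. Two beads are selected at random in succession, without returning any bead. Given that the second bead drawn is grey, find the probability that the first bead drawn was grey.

P(first=grey and the second bead drawn is grey) = (3/9)·(2/8) = 1/12.
P(the second bead drawn is grey) = Σ over first color = 1/12 + 1/4 = 1/3.
By Bayes, P(first=grey | the second bead drawn is grey) = 1/12 / 1/3 = 1/4 ≈ 0.2500.

1/4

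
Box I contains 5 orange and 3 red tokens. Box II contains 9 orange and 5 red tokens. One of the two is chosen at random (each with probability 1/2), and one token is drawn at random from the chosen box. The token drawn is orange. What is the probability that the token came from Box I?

P(orange | Box I) = 5/8; P(orange | Box II) = 9/14.
P(orange) = 1/2·5/8 + 1/2·9/14 = 71/112.
By Bayes' rule, P(Box I | orange) = 5/16 / 71/112 = 35/71 ≈ 0.4930.

35/71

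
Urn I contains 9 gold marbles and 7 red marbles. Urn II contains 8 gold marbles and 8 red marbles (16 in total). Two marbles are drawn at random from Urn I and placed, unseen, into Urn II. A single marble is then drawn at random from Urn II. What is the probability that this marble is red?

71/144

Condition on how many of the transferred marbles are red (from Urn I: 7 red of 16; then Urn II has 18 total).
  0 red: C(7,0)C(9,2)/C(16,2) = 3/10; then P = 8/18
  1 red: C(7,1)C(9,1)/C(16,2) = 21/40; then P = 9/18
  2 red: C(7,2)C(9,0)/C(16,2) = 7/40; then P = 10/18
P(red from Urn II) = 71/144 ≈ 0.4931.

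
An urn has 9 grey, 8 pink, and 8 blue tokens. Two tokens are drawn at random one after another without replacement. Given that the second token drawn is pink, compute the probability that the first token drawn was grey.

3/8

P(first=grey and the second token drawn is pink) = (9/25)·(8/24) = 3/25.
P(the second token drawn is pink) = Σ over first color = 3/25 + 7/75 + 8/75 = 8/25.
By Bayes, P(first=grey | the second token drawn is pink) = 3/25 / 8/25 = 3/8 ≈ 0.3750.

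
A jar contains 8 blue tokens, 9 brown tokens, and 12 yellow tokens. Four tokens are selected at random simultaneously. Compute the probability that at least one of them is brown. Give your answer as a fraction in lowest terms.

6302/7917

Use the complement: P(at least one brown) = 1 − P(no brown).
P(none) = C(20,4)/C(29,4) = 4845/23751.
So P = 1 − 4845/23751 = 6302/7917 ≈ 0.7960.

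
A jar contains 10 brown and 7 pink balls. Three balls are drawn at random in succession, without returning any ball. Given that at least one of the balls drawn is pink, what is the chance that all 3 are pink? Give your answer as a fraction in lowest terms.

P(all 3 pink) = C(7,3)/C(17,3) = 7/136; P(at least one pink) = 1 − C(10,3)/C(17,3) = 14/17.
Since 'all 3 pink' ⊆ 'at least one pink', P(all 3 | at least one) = 7/136 / 14/17 = 1/16 ≈ 0.0625.

1/16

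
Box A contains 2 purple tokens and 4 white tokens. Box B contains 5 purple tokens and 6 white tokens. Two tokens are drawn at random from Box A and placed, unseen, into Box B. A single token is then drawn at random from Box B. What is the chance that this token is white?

Condition on how many of the transferred tokens are white (from Box A: 4 white of 6; then Box B has 13 total).
  0 white: C(4,0)C(2,2)/C(6,2) = 1/15; then P = 6/13
  1 white: C(4,1)C(2,1)/C(6,2) = 8/15; then P = 7/13
  2 white: C(4,2)C(2,0)/C(6,2) = 2/5; then P = 8/13
P(white from Box B) = 22/39 ≈ 0.5641.

22/39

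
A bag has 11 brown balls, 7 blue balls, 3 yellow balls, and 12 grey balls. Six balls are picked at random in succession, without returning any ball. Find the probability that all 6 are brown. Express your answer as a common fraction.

3/7192

Unordered draws without replacement: count favorable combinations over C(33,6).
Favorable = C(11,6) · C(7,0) · C(3,0) · C(12,0) = 462; total = C(33,6) = 1107568.
P = 462/1107568 = 3/7192 ≈ 0.0004.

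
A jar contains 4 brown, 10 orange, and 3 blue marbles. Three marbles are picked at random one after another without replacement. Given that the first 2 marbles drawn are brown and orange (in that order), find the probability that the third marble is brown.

1/5

After removing 1 brown, 1 orange, the jar has 3 brown out of 15 remaining.
P(third is brown | given) = 3/15 = 1/5 ≈ 0.2000.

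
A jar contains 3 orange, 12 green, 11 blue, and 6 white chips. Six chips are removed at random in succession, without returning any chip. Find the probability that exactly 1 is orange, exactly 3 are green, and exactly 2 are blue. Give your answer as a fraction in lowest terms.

Unordered draws without replacement: count favorable combinations over C(32,6).
Favorable = C(3,1) · C(12,3) · C(11,2) · C(6,0) = 36300; total = C(32,6) = 906192.
P = 36300/906192 = 3025/75516 ≈ 0.0401.

3025/75516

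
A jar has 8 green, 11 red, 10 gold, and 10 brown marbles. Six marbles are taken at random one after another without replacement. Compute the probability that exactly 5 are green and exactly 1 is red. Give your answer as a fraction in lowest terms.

88/466089

Unordered draws without replacement: count favorable combinations over C(39,6).
Favorable = C(8,5) · C(11,1) · C(10,0) · C(10,0) = 616; total = C(39,6) = 3262623.
P = 616/3262623 = 88/466089 ≈ 0.0002.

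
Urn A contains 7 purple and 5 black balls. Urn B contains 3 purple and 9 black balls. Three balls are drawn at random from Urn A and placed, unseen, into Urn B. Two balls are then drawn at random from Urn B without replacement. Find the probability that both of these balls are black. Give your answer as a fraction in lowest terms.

Condition on how many of the transferred balls are black (from Urn A: 5 black of 12; then Urn B has 15 total).
  0 black: C(5,0)C(7,3)/C(12,3) = 7/44; then P = C(9,2)/C(15,2) = 12/35
  1 black: C(5,1)C(7,2)/C(12,3) = 21/44; then P = C(10,2)/C(15,2) = 3/7
  2 black: C(5,2)C(7,1)/C(12,3) = 7/22; then P = C(11,2)/C(15,2) = 11/21
  3 black: C(5,3)C(7,0)/C(12,3) = 1/22; then P = C(12,2)/C(15,2) = 22/35
P(both black) = 2099/4620 ≈ 0.4543.

2099/4620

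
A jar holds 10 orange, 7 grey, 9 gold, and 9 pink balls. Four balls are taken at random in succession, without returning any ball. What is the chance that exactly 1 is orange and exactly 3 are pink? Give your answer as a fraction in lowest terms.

Unordered draws without replacement: count favorable combinations over C(35,4).
Favorable = C(10,1) · C(7,0) · C(9,0) · C(9,3) = 840; total = C(35,4) = 52360.
P = 840/52360 = 3/187 ≈ 0.0160.

3/187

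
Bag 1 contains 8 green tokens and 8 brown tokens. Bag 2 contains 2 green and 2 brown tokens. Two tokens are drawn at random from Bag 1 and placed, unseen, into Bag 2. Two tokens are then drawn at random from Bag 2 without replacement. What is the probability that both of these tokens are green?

Condition on how many of the transferred tokens are green (from Bag 1: 8 green of 16; then Bag 2 has 6 total).
  0 green: C(8,0)C(8,2)/C(16,2) = 7/30; then P = C(2,2)/C(6,2) = 1/15
  1 green: C(8,1)C(8,1)/C(16,2) = 8/15; then P = C(3,2)/C(6,2) = 1/5
  2 green: C(8,2)C(8,0)/C(16,2) = 7/30; then P = C(4,2)/C(6,2) = 2/5
P(both green) = 97/450 ≈ 0.2156.

97/450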